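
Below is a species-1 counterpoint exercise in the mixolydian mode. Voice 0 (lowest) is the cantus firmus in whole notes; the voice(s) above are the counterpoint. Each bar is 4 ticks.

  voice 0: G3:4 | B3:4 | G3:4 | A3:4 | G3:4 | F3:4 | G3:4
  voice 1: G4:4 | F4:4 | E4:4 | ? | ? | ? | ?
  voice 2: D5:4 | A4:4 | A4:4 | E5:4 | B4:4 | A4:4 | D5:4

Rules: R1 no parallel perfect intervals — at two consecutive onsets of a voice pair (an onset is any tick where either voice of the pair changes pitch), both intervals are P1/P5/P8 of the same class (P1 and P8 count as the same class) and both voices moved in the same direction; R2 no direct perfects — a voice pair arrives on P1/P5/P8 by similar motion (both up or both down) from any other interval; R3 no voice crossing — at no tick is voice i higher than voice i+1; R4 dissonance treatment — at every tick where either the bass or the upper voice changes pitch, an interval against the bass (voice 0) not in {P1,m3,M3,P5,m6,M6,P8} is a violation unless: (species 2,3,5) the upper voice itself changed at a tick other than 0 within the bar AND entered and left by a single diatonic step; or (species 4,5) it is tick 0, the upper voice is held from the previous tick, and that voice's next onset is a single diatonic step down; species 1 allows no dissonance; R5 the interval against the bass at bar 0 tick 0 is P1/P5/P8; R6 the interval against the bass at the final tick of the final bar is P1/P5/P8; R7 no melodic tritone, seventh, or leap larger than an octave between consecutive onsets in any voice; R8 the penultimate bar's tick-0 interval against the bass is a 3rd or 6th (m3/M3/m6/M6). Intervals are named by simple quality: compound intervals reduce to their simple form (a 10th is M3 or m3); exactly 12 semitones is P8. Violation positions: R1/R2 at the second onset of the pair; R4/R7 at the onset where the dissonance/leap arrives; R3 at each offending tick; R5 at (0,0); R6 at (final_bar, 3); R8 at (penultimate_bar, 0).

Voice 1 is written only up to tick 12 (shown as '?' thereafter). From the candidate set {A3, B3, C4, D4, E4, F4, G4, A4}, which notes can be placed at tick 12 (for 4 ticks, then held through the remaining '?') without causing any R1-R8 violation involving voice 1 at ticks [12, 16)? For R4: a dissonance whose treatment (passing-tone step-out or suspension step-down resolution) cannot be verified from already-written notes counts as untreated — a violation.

{A3, C4, E4, F4}

A3: legal
B3: violates R4
C4: legal
D4: violates R4
E4: legal
F4: legal
G4: violates R4
A4: violates R2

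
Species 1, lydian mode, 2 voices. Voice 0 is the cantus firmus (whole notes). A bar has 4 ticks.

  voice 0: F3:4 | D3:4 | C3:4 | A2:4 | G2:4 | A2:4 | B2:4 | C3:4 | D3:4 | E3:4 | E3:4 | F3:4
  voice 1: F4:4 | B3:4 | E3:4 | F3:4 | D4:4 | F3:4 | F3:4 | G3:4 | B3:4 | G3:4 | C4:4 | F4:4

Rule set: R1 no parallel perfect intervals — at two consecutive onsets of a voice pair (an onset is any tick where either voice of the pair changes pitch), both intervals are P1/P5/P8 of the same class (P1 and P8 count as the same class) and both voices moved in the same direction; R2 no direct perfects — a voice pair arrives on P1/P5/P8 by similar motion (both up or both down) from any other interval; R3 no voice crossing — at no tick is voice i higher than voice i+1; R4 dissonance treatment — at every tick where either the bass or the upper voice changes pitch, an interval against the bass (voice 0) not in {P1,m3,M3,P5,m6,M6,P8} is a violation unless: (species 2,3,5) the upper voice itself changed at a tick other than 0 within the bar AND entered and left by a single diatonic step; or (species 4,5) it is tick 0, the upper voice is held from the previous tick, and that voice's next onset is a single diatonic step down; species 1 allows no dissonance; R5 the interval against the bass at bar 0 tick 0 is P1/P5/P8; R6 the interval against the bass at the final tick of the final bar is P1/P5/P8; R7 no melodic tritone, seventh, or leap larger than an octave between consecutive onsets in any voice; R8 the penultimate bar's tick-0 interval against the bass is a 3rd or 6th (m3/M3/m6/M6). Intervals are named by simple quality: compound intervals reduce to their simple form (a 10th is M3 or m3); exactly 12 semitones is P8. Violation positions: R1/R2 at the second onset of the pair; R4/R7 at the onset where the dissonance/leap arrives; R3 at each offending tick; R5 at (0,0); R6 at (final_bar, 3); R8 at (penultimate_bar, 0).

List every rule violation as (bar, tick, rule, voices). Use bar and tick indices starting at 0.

bar 0: v0=F3 v1=F4 downbeat P8
bar 1: v0=D3 v1=B3 downbeat M6
bar 2: v0=C3 v1=E3 downbeat M3
bar 3: v0=A2 v1=F3 downbeat m6
bar 4: v0=G2 v1=D4 downbeat P5
bar 5: v0=A2 v1=F3 downbeat m6
bar 6: v0=B2 v1=F3 downbeat TT
bar 7: v0=C3 v1=G3 downbeat P5
bar 8: v0=D3 v1=B3 downbeat M6
bar 9: v0=E3 v1=G3 downbeat m3
bar 10: v0=E3 v1=C4 downbeat m6
bar 11: v0=F3 v1=F4 downbeat P8
  -> R7 @ bar 1 tick 0 v(1,): F4->B3 leap 6st
  -> R4 @ bar 6 tick 0 v(0, 1): B2/F3 TT untreated
  -> R2 @ bar 7 tick 0 v(0, 1): B2/F3 TT -> C3/G3 P5 similar
  -> R2 @ bar 11 tick 0 v(0, 1): E3/C4 m6 -> F3/F4 P8 similar

(1, 0, R7, (1,))
(6, 0, R4, (0, 1))
(7, 0, R2, (0, 1))
(11, 0, R2, (0, 1))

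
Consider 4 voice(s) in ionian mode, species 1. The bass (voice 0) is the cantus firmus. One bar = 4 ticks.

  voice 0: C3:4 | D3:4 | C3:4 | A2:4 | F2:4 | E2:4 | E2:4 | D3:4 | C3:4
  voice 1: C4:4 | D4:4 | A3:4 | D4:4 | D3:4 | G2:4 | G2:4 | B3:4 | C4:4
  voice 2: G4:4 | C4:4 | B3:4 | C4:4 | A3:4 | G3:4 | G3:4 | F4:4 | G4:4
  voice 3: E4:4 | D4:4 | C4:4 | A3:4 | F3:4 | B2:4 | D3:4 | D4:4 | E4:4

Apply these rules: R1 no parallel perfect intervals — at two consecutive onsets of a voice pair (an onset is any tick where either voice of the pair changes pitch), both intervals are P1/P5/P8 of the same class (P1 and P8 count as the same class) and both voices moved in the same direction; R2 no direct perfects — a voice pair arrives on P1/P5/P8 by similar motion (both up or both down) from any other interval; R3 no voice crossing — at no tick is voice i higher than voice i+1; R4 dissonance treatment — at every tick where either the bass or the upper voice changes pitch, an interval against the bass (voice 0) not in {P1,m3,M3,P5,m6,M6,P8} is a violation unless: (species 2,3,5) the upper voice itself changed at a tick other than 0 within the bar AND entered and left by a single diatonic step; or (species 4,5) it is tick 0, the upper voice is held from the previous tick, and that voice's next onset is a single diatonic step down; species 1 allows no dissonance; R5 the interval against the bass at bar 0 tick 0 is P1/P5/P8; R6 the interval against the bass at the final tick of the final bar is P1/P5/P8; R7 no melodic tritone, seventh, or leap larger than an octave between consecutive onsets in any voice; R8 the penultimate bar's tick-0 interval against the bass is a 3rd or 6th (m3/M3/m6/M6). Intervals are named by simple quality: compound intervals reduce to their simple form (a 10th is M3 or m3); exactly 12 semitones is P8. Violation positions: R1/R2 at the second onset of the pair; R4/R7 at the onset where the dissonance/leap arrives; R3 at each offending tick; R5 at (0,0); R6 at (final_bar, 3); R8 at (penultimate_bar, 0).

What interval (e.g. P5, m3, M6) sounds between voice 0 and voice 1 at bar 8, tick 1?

voice 0=C3 voice 1=C4 -> P8

P8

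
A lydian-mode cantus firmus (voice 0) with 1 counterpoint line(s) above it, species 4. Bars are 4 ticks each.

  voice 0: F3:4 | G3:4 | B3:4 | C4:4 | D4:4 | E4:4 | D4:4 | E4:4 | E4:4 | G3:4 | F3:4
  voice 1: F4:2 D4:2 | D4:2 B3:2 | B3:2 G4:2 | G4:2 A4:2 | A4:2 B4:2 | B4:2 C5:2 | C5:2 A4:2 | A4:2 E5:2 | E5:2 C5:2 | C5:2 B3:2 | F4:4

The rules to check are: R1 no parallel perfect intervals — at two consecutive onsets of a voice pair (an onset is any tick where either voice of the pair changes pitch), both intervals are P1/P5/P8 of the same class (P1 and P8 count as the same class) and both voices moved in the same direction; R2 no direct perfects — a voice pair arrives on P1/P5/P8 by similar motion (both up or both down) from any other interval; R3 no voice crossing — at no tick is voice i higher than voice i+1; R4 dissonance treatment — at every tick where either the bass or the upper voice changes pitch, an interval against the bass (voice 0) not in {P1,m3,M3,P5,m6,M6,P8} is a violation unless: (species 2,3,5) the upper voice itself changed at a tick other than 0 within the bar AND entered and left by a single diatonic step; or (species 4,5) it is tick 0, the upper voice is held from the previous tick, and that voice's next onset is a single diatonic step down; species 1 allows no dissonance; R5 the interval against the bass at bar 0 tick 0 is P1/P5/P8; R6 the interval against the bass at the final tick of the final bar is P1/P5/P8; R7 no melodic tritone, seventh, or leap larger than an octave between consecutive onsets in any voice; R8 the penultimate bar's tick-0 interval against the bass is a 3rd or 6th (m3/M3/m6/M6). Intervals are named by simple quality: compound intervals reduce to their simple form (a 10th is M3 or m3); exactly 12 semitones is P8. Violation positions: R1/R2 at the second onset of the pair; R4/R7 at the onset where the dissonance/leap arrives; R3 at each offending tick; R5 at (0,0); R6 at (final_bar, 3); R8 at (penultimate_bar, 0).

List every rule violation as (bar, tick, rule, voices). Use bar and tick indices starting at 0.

bar 0: v0=F3 v1=F4 downbeat P8
bar 1: v0=G3 v1=D4 downbeat P5
bar 2: v0=B3 v1=B3 downbeat P1
bar 3: v0=C4 v1=G4 downbeat P5
bar 4: v0=D4 v1=A4 downbeat P5
bar 5: v0=E4 v1=B4 downbeat P5
bar 6: v0=D4 v1=C5 downbeat m7
bar 7: v0=E4 v1=A4 downbeat P4
bar 8: v0=E4 v1=E5 downbeat P8
bar 9: v0=G3 v1=C5 downbeat P4
bar 10: v0=F3 v1=F4 downbeat P8
  -> R4 @ bar 6 tick 0 v(0, 1): D4/C5 m7 untreated
  -> R4 @ bar 7 tick 0 v(0, 1): E4/A4 P4 untreated
  -> R4 @ bar 9 tick 0 v(0, 1): G3/C5 P4 untreated
  -> R8 @ bar 9 tick 0 v(0, 1): penult P4 not 3rd/6th
  -> R7 @ bar 9 tick 2 v(1,): C5->B3 leap 13st
  -> R7 @ bar 10 tick 0 v(1,): B3->F4 leap 6st

(6, 0, R4, (0, 1))
(7, 0, R4, (0, 1))
(9, 0, R4, (0, 1))
(9, 0, R8, (0, 1))
(9, 2, R7, (1,))
(10, 0, R7, (1,))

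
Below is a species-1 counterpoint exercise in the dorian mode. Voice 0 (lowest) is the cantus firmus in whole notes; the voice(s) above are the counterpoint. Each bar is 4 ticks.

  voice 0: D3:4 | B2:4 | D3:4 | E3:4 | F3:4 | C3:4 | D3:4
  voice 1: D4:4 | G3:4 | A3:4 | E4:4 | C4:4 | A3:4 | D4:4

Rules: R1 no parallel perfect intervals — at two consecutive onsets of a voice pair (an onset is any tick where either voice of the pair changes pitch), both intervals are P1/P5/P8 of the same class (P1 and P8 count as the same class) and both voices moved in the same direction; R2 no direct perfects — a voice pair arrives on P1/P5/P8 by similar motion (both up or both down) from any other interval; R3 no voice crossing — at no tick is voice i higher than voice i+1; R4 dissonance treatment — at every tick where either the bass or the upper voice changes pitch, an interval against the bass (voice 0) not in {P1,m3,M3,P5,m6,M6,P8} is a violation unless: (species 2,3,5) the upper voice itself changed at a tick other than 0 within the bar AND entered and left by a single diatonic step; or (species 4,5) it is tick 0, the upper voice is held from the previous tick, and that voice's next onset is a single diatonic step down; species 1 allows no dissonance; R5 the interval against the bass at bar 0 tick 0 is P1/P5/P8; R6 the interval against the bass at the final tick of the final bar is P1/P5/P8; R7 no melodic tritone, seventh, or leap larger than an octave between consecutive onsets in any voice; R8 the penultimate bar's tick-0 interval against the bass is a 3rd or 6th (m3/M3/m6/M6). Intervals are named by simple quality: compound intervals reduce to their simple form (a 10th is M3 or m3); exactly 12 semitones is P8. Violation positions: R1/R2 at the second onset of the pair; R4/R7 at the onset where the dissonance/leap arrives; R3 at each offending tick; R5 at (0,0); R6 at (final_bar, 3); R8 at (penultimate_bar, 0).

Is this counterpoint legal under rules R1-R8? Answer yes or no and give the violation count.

bar 0: v0=D3 v1=D4 (P8)
bar 1: v0=B2 v1=G3 (m6)
bar 2: v0=D3 v1=A3 (P5)
bar 3: v0=E3 v1=E4 (P8)
bar 4: v0=F3 v1=C4 (P5)
bar 5: v0=C3 v1=A3 (M6)
bar 6: v0=D3 v1=D4 (P8)
  R2 @ bar2.0: B2/G3 m6 -> D3/A3 P5 similar
  R2 @ bar3.0: D3/A3 P5 -> E3/E4 P8 similar
  R2 @ bar6.0: C3/A3 M6 -> D3/D4 P8 similar

No (3 violations)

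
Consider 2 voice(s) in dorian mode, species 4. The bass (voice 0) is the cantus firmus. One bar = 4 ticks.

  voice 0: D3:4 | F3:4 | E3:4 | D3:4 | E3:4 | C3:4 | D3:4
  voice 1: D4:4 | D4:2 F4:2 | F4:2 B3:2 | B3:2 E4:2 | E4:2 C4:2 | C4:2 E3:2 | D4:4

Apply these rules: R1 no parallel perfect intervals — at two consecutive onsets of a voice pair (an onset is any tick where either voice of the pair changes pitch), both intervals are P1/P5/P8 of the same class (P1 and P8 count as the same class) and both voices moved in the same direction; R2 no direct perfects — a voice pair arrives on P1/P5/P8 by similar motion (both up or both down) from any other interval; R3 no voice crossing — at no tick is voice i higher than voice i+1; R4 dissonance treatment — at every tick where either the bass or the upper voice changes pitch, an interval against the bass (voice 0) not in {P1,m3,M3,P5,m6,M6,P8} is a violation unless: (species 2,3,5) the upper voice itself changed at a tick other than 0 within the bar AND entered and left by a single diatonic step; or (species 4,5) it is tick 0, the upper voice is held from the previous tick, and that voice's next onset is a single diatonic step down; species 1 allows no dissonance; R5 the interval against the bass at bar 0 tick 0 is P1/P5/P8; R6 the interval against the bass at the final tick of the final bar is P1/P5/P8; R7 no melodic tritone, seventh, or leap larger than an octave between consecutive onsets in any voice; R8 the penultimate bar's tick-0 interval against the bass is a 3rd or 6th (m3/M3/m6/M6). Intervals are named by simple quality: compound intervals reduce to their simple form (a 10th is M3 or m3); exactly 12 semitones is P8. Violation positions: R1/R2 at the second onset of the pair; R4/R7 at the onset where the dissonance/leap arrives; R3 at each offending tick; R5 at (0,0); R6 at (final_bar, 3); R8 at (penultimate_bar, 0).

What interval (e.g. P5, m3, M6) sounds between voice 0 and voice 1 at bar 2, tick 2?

voice 0=E3 voice 1=B3 -> P5

P5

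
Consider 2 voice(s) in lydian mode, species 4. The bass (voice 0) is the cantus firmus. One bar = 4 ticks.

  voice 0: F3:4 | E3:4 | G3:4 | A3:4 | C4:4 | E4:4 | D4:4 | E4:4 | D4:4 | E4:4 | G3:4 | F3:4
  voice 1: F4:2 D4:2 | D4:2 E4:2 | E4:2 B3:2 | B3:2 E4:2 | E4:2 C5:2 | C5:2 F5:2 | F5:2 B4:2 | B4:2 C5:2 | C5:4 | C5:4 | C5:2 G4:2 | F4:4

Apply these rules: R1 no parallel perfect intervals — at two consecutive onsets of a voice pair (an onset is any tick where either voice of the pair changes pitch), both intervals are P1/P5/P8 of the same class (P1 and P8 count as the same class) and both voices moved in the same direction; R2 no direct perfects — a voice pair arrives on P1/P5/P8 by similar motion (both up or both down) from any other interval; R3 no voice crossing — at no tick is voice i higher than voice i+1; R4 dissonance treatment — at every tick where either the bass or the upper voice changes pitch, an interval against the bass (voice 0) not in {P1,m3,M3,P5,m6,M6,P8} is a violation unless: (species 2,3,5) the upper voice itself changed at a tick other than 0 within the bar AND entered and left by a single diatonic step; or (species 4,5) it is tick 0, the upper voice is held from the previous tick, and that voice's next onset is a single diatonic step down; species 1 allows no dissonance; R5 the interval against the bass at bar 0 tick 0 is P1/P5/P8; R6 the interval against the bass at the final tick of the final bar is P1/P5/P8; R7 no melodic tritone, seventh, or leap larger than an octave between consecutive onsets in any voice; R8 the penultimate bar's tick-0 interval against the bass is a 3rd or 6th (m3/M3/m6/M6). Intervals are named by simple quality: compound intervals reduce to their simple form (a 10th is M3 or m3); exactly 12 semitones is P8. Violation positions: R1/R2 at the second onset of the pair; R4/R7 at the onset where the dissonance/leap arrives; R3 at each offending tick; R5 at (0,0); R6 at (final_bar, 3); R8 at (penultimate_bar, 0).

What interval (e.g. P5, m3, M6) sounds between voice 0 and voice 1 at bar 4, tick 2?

voice 0=C4 voice 1=C5 -> P8

P8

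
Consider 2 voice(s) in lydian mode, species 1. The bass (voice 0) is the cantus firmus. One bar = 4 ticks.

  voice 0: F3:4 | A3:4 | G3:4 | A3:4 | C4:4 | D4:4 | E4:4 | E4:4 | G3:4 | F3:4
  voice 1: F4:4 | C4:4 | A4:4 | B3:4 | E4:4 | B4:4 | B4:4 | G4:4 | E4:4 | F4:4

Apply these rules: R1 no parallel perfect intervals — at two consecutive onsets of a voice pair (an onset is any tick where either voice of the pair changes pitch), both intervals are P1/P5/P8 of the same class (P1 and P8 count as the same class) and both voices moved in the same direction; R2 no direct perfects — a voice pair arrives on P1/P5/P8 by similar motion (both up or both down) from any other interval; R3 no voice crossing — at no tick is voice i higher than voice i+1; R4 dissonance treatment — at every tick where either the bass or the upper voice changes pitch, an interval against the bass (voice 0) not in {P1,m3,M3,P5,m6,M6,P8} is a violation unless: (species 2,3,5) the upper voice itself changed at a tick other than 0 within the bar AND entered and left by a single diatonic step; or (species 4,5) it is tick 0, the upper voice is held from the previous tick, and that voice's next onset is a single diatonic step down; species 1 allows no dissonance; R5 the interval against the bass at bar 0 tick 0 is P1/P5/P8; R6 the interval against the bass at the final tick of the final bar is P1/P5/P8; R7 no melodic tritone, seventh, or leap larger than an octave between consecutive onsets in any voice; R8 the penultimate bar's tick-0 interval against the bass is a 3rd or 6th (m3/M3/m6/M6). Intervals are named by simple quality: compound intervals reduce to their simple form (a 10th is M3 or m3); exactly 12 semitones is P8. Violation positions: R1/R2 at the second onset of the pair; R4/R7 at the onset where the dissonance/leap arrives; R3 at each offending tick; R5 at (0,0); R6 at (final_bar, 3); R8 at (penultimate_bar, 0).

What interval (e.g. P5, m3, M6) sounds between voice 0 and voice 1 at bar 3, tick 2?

M2

voice 0=A3 voice 1=B3 -> M2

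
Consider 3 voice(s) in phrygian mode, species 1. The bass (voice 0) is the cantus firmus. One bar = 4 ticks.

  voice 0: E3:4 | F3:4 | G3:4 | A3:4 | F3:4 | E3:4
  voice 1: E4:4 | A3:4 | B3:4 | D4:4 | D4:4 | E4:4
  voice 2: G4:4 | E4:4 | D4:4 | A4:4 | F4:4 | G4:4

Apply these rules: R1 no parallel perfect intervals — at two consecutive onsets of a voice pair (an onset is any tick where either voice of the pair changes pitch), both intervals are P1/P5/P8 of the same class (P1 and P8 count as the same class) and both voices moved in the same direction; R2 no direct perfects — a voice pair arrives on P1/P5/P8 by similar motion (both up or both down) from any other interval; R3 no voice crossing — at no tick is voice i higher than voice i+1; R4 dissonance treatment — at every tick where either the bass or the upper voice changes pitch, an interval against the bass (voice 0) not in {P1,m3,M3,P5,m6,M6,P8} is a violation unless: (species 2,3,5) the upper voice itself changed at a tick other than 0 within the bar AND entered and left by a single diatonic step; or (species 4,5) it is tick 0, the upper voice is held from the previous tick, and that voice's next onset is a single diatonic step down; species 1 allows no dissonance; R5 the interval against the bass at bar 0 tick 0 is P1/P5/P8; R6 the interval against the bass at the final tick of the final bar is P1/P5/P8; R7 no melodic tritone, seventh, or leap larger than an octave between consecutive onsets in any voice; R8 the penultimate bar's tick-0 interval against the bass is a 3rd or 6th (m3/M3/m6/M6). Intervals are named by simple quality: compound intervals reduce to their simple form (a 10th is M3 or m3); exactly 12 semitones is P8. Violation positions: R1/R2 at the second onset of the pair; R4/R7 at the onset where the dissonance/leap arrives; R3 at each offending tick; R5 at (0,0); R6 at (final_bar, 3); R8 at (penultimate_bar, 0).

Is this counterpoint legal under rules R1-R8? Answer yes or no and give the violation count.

bar 0: v0=E3 v1=E4 v2=G4 (m3)
bar 1: v0=F3 v1=A3 v2=E4 (M7)
bar 2: v0=G3 v1=B3 v2=D4 (P5)
bar 3: v0=A3 v1=D4 v2=A4 (P8)
bar 4: v0=F3 v1=D4 v2=F4 (P8)
bar 5: v0=E3 v1=E4 v2=G4 (m3)
  R5 @ bar0.0: opens on m3
  R2 @ bar1.0: E4/G4 m3 -> A3/E4 P5 similar
  R4 @ bar1.0: F3/E4 M7 untreated
  R2 @ bar3.0: G3/D4 P5 -> A3/A4 P8 similar
  R2 @ bar3.0: B3/D4 m3 -> D4/A4 P5 similar
  R4 @ bar3.0: A3/D4 P4 untreated
  R1 @ bar4.0: A3/A4 P8 -> F3/F4 P8 similar
  R8 @ bar4.0: penult P8 not 3rd/6th
  R6 @ bar5.3: closes on m3

No (9 violations)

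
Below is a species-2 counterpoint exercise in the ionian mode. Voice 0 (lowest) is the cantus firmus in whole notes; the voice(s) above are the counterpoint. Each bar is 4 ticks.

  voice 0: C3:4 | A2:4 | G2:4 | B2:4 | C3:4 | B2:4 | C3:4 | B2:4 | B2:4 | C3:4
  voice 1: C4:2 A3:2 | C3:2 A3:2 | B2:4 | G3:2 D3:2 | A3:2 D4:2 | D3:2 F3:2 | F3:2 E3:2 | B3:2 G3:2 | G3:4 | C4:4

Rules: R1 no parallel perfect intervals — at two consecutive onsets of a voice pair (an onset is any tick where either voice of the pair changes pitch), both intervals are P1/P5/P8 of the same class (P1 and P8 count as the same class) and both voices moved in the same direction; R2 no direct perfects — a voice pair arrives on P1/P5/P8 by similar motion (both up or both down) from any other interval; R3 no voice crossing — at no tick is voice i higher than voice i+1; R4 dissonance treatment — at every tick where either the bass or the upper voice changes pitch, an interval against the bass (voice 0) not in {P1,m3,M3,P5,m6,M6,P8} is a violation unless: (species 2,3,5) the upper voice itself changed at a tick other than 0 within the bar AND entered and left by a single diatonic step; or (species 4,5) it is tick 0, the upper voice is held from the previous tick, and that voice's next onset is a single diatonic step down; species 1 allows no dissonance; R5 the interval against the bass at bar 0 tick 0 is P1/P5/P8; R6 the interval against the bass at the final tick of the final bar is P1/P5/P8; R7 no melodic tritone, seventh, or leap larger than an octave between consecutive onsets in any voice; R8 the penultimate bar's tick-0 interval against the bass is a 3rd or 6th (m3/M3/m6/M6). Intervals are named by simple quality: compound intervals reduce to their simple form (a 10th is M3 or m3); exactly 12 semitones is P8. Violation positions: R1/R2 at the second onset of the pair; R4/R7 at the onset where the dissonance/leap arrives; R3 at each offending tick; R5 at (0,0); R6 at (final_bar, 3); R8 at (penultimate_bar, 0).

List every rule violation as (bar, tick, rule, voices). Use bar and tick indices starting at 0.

(2, 0, R7, (1,))
(4, 2, R4, (0, 1))
(5, 2, R4, (0, 1))
(6, 0, R4, (0, 1))
(9, 0, R2, (0, 1))

bar 0: v0=C3 v1=C4 downbeat P8
bar 1: v0=A2 v1=C3 downbeat m3
bar 2: v0=G2 v1=B2 downbeat M3
bar 3: v0=B2 v1=G3 downbeat m6
bar 4: v0=C3 v1=A3 downbeat M6
bar 5: v0=B2 v1=D3 downbeat m3
bar 6: v0=C3 v1=F3 downbeat P4
bar 7: v0=B2 v1=B3 downbeat P8
bar 8: v0=B2 v1=G3 downbeat m6
bar 9: v0=C3 v1=C4 downbeat P8
  -> R7 @ bar 2 tick 0 v(1,): A3->B2 leap 10st
  -> R4 @ bar 4 tick 2 v(0, 1): C3/D4 M2 untreated
  -> R4 @ bar 5 tick 2 v(0, 1): B2/F3 TT untreated
  -> R4 @ bar 6 tick 0 v(0, 1): C3/F3 P4 untreated
  -> R2 @ bar 9 tick 0 v(0, 1): B2/G3 m6 -> C3/C4 P8 similar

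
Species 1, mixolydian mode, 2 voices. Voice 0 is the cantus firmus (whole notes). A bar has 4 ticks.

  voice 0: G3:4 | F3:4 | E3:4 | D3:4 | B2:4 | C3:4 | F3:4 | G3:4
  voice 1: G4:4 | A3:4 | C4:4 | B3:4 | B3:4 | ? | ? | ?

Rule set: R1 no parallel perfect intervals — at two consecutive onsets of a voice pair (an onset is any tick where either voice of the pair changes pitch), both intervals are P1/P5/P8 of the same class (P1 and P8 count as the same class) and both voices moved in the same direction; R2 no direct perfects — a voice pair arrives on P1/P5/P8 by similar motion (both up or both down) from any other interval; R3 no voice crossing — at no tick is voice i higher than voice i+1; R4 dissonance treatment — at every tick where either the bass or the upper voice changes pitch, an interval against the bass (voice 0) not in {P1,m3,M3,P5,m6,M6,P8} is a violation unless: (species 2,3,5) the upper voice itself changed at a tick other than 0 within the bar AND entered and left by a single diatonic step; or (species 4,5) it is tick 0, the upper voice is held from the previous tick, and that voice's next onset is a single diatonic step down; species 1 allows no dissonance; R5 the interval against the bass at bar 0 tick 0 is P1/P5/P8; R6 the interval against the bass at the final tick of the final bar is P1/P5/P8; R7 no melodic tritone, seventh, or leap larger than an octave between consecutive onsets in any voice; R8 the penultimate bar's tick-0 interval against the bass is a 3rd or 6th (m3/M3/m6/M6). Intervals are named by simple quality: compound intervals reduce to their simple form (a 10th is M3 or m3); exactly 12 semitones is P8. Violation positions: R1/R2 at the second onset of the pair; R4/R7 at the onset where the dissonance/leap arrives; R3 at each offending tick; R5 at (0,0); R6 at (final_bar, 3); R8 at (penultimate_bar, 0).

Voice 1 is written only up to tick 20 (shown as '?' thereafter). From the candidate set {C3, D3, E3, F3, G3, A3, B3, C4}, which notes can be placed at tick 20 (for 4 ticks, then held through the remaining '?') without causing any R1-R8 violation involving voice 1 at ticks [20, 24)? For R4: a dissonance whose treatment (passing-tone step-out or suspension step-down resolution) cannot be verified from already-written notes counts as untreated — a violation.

C3: violates R7
D3: violates R4
E3: legal
F3: violates R4,R7
G3: legal
A3: legal
B3: violates R4
C4: violates R1

{A3, E3, G3}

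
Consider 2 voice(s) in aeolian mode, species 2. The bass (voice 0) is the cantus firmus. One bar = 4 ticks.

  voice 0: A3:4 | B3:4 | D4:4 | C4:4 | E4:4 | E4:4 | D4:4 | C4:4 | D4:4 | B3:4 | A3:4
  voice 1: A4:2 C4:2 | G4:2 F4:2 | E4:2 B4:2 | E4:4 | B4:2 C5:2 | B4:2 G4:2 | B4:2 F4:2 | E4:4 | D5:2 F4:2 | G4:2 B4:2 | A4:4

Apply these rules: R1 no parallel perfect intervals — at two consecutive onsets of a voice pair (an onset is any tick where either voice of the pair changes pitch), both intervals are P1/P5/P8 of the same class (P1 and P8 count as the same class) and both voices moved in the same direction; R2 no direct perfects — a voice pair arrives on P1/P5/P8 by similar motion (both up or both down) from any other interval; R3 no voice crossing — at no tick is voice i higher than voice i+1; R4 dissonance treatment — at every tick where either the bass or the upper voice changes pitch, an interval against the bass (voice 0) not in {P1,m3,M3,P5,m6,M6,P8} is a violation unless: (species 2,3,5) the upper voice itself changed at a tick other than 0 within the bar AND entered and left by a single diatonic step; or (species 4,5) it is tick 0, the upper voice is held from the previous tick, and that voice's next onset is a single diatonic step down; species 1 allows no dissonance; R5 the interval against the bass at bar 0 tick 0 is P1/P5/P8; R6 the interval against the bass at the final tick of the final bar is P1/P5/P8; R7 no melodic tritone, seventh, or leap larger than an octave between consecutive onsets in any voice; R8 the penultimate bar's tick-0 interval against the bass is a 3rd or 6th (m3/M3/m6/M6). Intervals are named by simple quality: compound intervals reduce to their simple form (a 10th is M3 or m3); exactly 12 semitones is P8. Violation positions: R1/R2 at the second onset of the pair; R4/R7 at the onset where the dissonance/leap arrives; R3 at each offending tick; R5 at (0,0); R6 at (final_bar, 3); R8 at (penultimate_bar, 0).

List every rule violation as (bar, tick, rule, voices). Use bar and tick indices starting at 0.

(2, 0, R4, (0, 1))
(4, 0, R2, (0, 1))
(6, 2, R7, (1,))
(8, 0, R2, (0, 1))
(8, 0, R7, (1,))
(10, 0, R1, (0, 1))

bar 0: v0=A3 v1=A4 downbeat P8
bar 1: v0=B3 v1=G4 downbeat m6
bar 2: v0=D4 v1=E4 downbeat M2
bar 3: v0=C4 v1=E4 downbeat M3
bar 4: v0=E4 v1=B4 downbeat P5
bar 5: v0=E4 v1=B4 downbeat P5
bar 6: v0=D4 v1=B4 downbeat M6
bar 7: v0=C4 v1=E4 downbeat M3
bar 8: v0=D4 v1=D5 downbeat P8
bar 9: v0=B3 v1=G4 downbeat m6
bar 10: v0=A3 v1=A4 downbeat P8
  -> R4 @ bar 2 tick 0 v(0, 1): D4/E4 M2 untreated
  -> R2 @ bar 4 tick 0 v(0, 1): C4/E4 M3 -> E4/B4 P5 similar
  -> R7 @ bar 6 tick 2 v(1,): B4->F4 leap 6st
  -> R2 @ bar 8 tick 0 v(0, 1): C4/E4 M3 -> D4/D5 P8 similar
  -> R7 @ bar 8 tick 0 v(1,): E4->D5 leap 10st
  -> R1 @ bar 10 tick 0 v(0, 1): B3/B4 P8 -> A3/A4 P8 similar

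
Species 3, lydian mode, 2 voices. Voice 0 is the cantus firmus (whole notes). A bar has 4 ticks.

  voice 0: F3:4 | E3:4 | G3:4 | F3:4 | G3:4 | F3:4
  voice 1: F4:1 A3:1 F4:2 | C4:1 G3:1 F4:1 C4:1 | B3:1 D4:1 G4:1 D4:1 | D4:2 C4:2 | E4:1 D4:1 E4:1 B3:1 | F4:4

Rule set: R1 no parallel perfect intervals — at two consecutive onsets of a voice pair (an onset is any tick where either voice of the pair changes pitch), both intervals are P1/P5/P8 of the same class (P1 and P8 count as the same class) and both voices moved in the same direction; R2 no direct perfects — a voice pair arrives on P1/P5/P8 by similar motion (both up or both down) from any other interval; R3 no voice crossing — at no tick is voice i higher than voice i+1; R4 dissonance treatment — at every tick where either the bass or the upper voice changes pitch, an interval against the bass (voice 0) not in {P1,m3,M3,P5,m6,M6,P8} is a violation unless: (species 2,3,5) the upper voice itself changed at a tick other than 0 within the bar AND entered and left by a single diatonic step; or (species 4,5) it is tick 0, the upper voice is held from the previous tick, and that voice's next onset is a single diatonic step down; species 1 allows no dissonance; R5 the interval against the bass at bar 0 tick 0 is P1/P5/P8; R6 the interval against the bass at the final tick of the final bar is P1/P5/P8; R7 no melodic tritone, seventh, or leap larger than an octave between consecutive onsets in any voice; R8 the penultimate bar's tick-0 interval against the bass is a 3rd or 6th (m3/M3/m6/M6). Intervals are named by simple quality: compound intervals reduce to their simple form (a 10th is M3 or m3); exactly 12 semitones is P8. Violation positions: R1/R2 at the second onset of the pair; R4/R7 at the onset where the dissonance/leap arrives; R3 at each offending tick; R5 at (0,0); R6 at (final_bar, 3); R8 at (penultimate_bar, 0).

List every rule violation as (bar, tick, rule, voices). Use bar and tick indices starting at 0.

bar 0: v0=F3 v1=F4 downbeat P8
bar 1: v0=E3 v1=C4 downbeat m6
bar 2: v0=G3 v1=B3 downbeat M3
bar 3: v0=F3 v1=D4 downbeat M6
bar 4: v0=G3 v1=E4 downbeat M6
bar 5: v0=F3 v1=F4 downbeat P8
  -> R4 @ bar 1 tick 2 v(0, 1): E3/F4 m2 untreated
  -> R7 @ bar 1 tick 2 v(1,): G3->F4 leap 10st
  -> R7 @ bar 5 tick 0 v(1,): B3->F4 leap 6st

(1, 2, R4, (0, 1))
(1, 2, R7, (1,))
(5, 0, R7, (1,))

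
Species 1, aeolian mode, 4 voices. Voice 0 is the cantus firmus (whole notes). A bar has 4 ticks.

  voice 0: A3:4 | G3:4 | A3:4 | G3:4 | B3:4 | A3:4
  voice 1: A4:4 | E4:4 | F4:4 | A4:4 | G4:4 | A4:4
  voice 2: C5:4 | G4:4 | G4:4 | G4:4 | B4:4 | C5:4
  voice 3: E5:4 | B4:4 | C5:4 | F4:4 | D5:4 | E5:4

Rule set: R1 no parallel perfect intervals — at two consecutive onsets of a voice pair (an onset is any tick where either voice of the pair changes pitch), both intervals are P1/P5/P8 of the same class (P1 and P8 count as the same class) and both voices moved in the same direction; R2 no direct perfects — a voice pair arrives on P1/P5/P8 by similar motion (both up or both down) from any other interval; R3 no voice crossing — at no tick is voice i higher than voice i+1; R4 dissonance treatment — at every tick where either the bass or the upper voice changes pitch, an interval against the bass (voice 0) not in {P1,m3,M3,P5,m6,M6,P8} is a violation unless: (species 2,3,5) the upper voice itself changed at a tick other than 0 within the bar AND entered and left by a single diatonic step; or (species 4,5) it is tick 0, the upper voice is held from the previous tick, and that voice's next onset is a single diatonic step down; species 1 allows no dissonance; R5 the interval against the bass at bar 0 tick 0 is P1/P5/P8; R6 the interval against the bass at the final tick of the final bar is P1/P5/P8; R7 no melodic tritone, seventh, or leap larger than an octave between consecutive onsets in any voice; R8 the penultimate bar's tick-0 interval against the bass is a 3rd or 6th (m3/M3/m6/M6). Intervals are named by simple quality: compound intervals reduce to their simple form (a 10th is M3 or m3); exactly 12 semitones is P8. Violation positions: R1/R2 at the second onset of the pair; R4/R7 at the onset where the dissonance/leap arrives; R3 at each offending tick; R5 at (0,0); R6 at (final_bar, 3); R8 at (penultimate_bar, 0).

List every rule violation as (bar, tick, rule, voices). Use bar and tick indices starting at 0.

(0, 0, R5, (0, 2))
(1, 0, R1, (1, 3))
(1, 0, R2, (0, 2))
(2, 0, R1, (1, 3))
(2, 0, R4, (0, 2))
(3, 0, R3, (1, 2))
(3, 0, R3, (2, 3))
(3, 0, R4, (0, 1))
(3, 0, R4, (0, 3))
(3, 1, R3, (1, 2))
(3, 1, R3, (2, 3))
(3, 2, R3, (1, 2))
(3, 2, R3, (2, 3))
(3, 3, R3, (1, 2))
(3, 3, R3, (2, 3))
(4, 0, R1, (0, 2))
(4, 0, R8, (0, 2))
(5, 0, R1, (1, 3))
(5, 3, R6, (0, 2))

bar 0: v0=A3 v1=A4 v2=C5 v3=E5 downbeat P5
bar 1: v0=G3 v1=E4 v2=G4 v3=B4 downbeat M3
bar 2: v0=A3 v1=F4 v2=G4 v3=C5 downbeat m3
bar 3: v0=G3 v1=A4 v2=G4 v3=F4 downbeat m7
bar 4: v0=B3 v1=G4 v2=B4 v3=D5 downbeat m3
bar 5: v0=A3 v1=A4 v2=C5 v3=E5 downbeat P5
  -> R5 @ bar 0 tick 0 v(0, 2): opens on m3
  -> R1 @ bar 1 tick 0 v(1, 3): A4/E5 P5 -> E4/B4 P5 similar
  -> R2 @ bar 1 tick 0 v(0, 2): A3/C5 m3 -> G3/G4 P8 similar
  -> R1 @ bar 2 tick 0 v(1, 3): E4/B4 P5 -> F4/C5 P5 similar
  -> R4 @ bar 2 tick 0 v(0, 2): A3/G4 m7 untreated
  -> R3 @ bar 3 tick 0 v(1, 2): A4 above G4
  -> R3 @ bar 3 tick 0 v(2, 3): G4 above F4
  -> R4 @ bar 3 tick 0 v(0, 1): G3/A4 M2 untreated
  -> R4 @ bar 3 tick 0 v(0, 3): G3/F4 m7 untreated
  -> R3 @ bar 3 tick 1 v(1, 2): A4 above G4
  -> R3 @ bar 3 tick 1 v(2, 3): G4 above F4
  -> R3 @ bar 3 tick 2 v(1, 2): A4 above G4
  -> R3 @ bar 3 tick 2 v(2, 3): G4 above F4
  -> R3 @ bar 3 tick 3 v(1, 2): A4 above G4
  -> R3 @ bar 3 tick 3 v(2, 3): G4 above F4
  -> R1 @ bar 4 tick 0 v(0, 2): G3/G4 P8 -> B3/B4 P8 similar
  -> R8 @ bar 4 tick 0 v(0, 2): penult P8 not 3rd/6th
  -> R1 @ bar 5 tick 0 v(1, 3): G4/D5 P5 -> A4/E5 P5 similar
  -> R6 @ bar 5 tick 3 v(0, 2): closes on m3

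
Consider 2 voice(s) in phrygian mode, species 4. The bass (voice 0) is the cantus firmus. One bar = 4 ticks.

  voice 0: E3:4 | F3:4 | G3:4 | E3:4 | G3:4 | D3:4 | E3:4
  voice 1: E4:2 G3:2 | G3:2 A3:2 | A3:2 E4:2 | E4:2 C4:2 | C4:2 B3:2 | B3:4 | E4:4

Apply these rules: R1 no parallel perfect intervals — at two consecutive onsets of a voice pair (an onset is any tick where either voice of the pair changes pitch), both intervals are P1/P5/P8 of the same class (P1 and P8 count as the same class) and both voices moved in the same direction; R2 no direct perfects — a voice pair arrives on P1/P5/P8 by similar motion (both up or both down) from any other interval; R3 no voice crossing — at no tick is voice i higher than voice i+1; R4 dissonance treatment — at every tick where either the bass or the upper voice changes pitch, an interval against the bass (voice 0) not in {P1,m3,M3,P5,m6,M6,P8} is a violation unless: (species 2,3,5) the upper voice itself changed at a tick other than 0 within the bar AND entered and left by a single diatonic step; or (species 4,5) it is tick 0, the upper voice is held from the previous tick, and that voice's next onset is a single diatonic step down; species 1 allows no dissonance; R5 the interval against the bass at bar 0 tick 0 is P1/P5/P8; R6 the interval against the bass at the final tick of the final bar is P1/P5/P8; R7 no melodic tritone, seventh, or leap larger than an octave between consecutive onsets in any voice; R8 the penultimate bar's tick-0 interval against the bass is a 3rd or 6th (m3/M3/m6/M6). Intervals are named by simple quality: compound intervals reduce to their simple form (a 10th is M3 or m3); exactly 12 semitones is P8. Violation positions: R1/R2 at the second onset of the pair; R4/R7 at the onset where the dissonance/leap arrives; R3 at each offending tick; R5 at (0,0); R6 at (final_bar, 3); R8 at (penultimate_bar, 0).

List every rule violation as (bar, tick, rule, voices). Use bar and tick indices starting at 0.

(1, 0, R4, (0, 1))
(2, 0, R4, (0, 1))
(6, 0, R2, (0, 1))

bar 0: v0=E3 v1=E4 downbeat P8
bar 1: v0=F3 v1=G3 downbeat M2
bar 2: v0=G3 v1=A3 downbeat M2
bar 3: v0=E3 v1=E4 downbeat P8
bar 4: v0=G3 v1=C4 downbeat P4
bar 5: v0=D3 v1=B3 downbeat M6
bar 6: v0=E3 v1=E4 downbeat P8
  -> R4 @ bar 1 tick 0 v(0, 1): F3/G3 M2 untreated
  -> R4 @ bar 2 tick 0 v(0, 1): G3/A3 M2 untreated
  -> R2 @ bar 6 tick 0 v(0, 1): D3/B3 M6 -> E3/E4 P8 similar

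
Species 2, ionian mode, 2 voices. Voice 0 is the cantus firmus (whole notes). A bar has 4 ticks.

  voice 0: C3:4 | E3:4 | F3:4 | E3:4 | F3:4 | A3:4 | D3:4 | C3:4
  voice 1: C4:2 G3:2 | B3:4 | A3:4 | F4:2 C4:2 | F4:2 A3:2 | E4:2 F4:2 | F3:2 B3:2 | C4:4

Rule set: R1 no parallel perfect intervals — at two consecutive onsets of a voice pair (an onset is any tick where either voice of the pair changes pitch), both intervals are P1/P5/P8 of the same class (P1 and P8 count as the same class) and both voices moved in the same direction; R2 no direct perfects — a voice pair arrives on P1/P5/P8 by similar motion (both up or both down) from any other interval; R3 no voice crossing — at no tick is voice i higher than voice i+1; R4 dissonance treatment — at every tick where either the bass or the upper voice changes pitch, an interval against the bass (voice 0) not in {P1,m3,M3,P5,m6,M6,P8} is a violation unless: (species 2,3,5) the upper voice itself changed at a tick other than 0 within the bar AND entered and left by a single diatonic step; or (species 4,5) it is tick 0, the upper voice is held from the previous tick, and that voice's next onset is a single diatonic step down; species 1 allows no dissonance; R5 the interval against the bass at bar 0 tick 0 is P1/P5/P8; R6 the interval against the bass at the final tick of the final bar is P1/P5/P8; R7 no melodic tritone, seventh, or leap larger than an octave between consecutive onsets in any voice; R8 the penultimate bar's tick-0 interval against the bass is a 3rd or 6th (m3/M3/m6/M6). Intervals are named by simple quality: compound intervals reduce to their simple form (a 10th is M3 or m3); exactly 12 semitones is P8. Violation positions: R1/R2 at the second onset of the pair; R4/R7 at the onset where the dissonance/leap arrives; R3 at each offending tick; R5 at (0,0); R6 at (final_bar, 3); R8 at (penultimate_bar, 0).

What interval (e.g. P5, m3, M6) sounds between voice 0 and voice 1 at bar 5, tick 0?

P5

voice 0=A3 voice 1=E4 -> P5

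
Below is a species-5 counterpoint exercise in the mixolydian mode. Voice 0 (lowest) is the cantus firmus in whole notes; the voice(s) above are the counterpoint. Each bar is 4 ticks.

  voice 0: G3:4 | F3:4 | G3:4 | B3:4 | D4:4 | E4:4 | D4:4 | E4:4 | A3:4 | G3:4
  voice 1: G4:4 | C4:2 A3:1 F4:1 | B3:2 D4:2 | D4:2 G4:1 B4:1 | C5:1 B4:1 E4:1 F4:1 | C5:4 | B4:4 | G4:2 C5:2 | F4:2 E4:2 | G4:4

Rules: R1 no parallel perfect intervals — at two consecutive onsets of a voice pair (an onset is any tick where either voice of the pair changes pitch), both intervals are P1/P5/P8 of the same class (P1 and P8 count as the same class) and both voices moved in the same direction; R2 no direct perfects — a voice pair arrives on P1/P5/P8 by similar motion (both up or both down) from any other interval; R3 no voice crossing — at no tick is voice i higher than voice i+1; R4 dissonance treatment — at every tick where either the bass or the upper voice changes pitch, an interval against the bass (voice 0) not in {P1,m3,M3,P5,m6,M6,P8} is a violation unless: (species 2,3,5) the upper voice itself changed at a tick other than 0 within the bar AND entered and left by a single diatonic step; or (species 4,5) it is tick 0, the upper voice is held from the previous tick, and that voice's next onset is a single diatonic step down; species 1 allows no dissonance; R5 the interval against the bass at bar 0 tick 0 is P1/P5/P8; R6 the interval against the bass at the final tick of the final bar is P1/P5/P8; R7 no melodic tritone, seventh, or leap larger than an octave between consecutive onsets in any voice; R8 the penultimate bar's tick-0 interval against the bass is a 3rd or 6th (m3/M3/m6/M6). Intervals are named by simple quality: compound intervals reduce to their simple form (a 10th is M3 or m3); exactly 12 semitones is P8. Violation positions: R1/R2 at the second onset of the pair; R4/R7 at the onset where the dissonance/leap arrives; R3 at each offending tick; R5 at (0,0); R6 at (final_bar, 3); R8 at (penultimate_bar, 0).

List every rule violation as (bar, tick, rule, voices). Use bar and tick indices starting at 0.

(1, 0, R2, (0, 1))
(2, 0, R7, (1,))
(4, 0, R4, (0, 1))
(4, 2, R4, (0, 1))

bar 0: v0=G3 v1=G4 downbeat P8
bar 1: v0=F3 v1=C4 downbeat P5
bar 2: v0=G3 v1=B3 downbeat M3
bar 3: v0=B3 v1=D4 downbeat m3
bar 4: v0=D4 v1=C5 downbeat m7
bar 5: v0=E4 v1=C5 downbeat m6
bar 6: v0=D4 v1=B4 downbeat M6
bar 7: v0=E4 v1=G4 downbeat m3
bar 8: v0=A3 v1=F4 downbeat m6
bar 9: v0=G3 v1=G4 downbeat P8
  -> R2 @ bar 1 tick 0 v(0, 1): G3/G4 P8 -> F3/C4 P5 similar
  -> R7 @ bar 2 tick 0 v(1,): F4->B3 leap 6st
  -> R4 @ bar 4 tick 0 v(0, 1): D4/C5 m7 untreated
  -> R4 @ bar 4 tick 2 v(0, 1): D4/E4 M2 untreated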